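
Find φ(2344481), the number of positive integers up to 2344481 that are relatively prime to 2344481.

2291328

Factor: 2344481 = 109 · 137 · 157.
φ(2344481) = (109−1) · (137−1) · (157−1) = 108 · 136 · 156 = 2291328.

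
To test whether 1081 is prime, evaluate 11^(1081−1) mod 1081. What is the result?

11^1 ≡ 11 (mod 1081)
11^2 ≡ 11^2 = 121 ≡ 121 (mod 1081)
11^4 ≡ 121^2 = 14641 ≡ 588 (mod 1081)
11^8 ≡ 588^2 = 345744 ≡ 905 (mod 1081)
11^16 ≡ 905^2 = 819025 ≡ 708 (mod 1081)
11^32 ≡ 708^2 = 501264 ≡ 761 (mod 1081)
11^64 ≡ 761^2 = 579121 ≡ 786 (mod 1081)
11^128 ≡ 786^2 = 617796 ≡ 545 (mod 1081)
11^256 ≡ 545^2 = 297025 ≡ 831 (mod 1081)
11^512 ≡ 831^2 = 690561 ≡ 883 (mod 1081)
11^1024 ≡ 883^2 = 779689 ≡ 288 (mod 1081)
1080 = 1024 + 32 + 16 + 8 in binary powers of 2.
So 11^1080 ≡ 288 · 761 · 708 · 905 ≡ 581 (mod 1081).
Since 581 ≠ 1, base 11 is a Fermat witness: 1081 is composite.

581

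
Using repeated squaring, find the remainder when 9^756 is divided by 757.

1

9^1 ≡ 9 (mod 757)
9^2 ≡ 9^2 = 81 ≡ 81 (mod 757)
9^4 ≡ 81^2 = 6561 ≡ 505 (mod 757)
9^8 ≡ 505^2 = 255025 ≡ 673 (mod 757)
9^16 ≡ 673^2 = 452929 ≡ 243 (mod 757)
9^32 ≡ 243^2 = 59049 ≡ 3 (mod 757)
9^64 ≡ 3^2 = 9 ≡ 9 (mod 757)
9^128 ≡ 9^2 = 81 ≡ 81 (mod 757)
9^256 ≡ 81^2 = 6561 ≡ 505 (mod 757)
9^512 ≡ 505^2 = 255025 ≡ 673 (mod 757)
756 = 512 + 128 + 64 + 32 + 16 + 4 in binary powers of 2.
So 9^756 ≡ 673 · 81 · 9 · 3 · 243 · 505 ≡ 1 (mod 757).
Since the result is 1, base 9 gives no evidence that 757 is composite.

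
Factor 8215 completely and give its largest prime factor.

8215 = 5 · 1643
1643 = 31 · 53
53 is prime.
So 8215 = 5 · 31 · 53; the largest prime factor is 53.

53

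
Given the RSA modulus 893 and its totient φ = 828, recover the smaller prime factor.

19

φ(n) = (p−1)(q−1) = n − (p+q) + 1, so p + q = 893 − 828 + 1 = 66.
p and q are the roots of t² − 66t + 893 = 0.
Discriminant: 66² − 4·893 = 4356 − 3572 = 784; √784 = 28.
q = (66 − 28)/2 = 19, p = (66 + 28)/2 = 47.
Check: 19 · 47 = 893.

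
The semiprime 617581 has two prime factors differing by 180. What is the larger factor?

Since p = q + 180, we have 617581 = q(q + 180), so q² + 180q − 617581 = 0.
Discriminant: 180² + 4·617581 = 32400 + 2470324 = 2502724; √2502724 = 1582.
q = (−180 + 1582)/2 = 701, and p = q + 180 = 881.
Check: 701 · 881 = 617581.

881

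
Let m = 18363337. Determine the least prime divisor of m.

18363337 is odd.
Digit sum 34, not divisible by 3.
Ends in 7: not divisible by 5.
7: 18363337 = 7·2623333 + 6
11: 18363337 = 11·1669394 + 3
13: 18363337 = 13·1412564 + 5
17: 18363337 = 17·1080196 + 5
19: 18363337 = 19·966491 + 8
23: 18363337 = 23·798405 + 22
29: 18363337 = 29·633218 + 15
31: 18363337 = 31·592365 + 22
37: 18363337 = 37·496306 + 15
41: 18363337 = 41·447886 + 11
43: 18363337 = 43·427054 + 15
47: 18363337 = 47·390709 + 14
53: 18363337 = 53·346478 + 3
59: 18363337 = 59·311243

59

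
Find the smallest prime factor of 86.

2

86 is even: 2 divides it.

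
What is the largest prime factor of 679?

679 = 7 · 97
97 is prime.
So 679 = 7 · 97; the largest prime factor is 97.

97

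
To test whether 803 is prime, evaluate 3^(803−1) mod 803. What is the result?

284

3^1 ≡ 3 (mod 803)
3^2 ≡ 3^2 = 9 ≡ 9 (mod 803)
3^4 ≡ 9^2 = 81 ≡ 81 (mod 803)
3^8 ≡ 81^2 = 6561 ≡ 137 (mod 803)
3^16 ≡ 137^2 = 18769 ≡ 300 (mod 803)
3^32 ≡ 300^2 = 90000 ≡ 64 (mod 803)
3^64 ≡ 64^2 = 4096 ≡ 81 (mod 803)
3^128 ≡ 81^2 = 6561 ≡ 137 (mod 803)
3^256 ≡ 137^2 = 18769 ≡ 300 (mod 803)
3^512 ≡ 300^2 = 90000 ≡ 64 (mod 803)
802 = 512 + 256 + 32 + 2 in binary powers of 2.
So 3^802 ≡ 64 · 300 · 64 · 9 ≡ 284 (mod 803).
Since 284 ≠ 1, base 3 is a Fermat witness: 803 is composite.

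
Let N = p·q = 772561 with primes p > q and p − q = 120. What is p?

941

Since p = q + 120, we have 772561 = q(q + 120), so q² + 120q − 772561 = 0.
Discriminant: 120² + 4·772561 = 14400 + 3090244 = 3104644; √3104644 = 1762.
q = (−120 + 1762)/2 = 821, and p = q + 120 = 941.
Check: 821 · 941 = 772561.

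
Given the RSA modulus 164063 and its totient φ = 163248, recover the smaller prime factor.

φ(n) = (p−1)(q−1) = n − (p+q) + 1, so p + q = 164063 − 163248 + 1 = 816.
p and q are the roots of t² − 816t + 164063 = 0.
Discriminant: 816² − 4·164063 = 665856 − 656252 = 9604; √9604 = 98.
q = (816 − 98)/2 = 359, p = (816 + 98)/2 = 457.
Check: 359 · 457 = 164063.

359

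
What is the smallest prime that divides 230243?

230243 is odd.
Digit sum 14, not divisible by 3.
Ends in 3: not divisible by 5.
7: 230243 = 7·32891 + 6
11: 230243 = 11·20931 + 2
13: 230243 = 13·17711

13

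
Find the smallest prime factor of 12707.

97

12707 is odd.
Digit sum 17, not divisible by 3.
Ends in 7: not divisible by 5.
7: 12707 = 7·1815 + 2
11: 12707 = 11·1155 + 2
13: 12707 = 13·977 + 6
17: 12707 = 17·747 + 8
19: 12707 = 19·668 + 15
23: 12707 = 23·552 + 11
29: 12707 = 29·438 + 5
31: 12707 = 31·409 + 28
37: 12707 = 37·343 + 16
41: 12707 = 41·309 + 38
43: 12707 = 43·295 + 22
47: 12707 = 47·270 + 17
53: 12707 = 53·239 + 40
59: 12707 = 59·215 + 22
61: 12707 = 61·208 + 19
67: 12707 = 67·189 + 44
71: 12707 = 71·178 + 69
73: 12707 = 73·174 + 5
79: 12707 = 79·160 + 67
83: 12707 = 83·153 + 8
89: 12707 = 89·142 + 69
97: 12707 = 97·131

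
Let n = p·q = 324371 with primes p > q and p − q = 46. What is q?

547

Since p = q + 46, we have 324371 = q(q + 46), so q² + 46q − 324371 = 0.
Discriminant: 46² + 4·324371 = 2116 + 1297484 = 1299600; √1299600 = 1140.
q = (−46 + 1140)/2 = 547, and p = q + 46 = 593.
Check: 547 · 593 = 324371.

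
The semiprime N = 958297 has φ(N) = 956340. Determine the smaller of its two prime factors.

φ(n) = (p−1)(q−1) = n − (p+q) + 1, so p + q = 958297 − 956340 + 1 = 1958.
p and q are the roots of t² − 1958t + 958297 = 0.
Discriminant: 1958² − 4·958297 = 3833764 − 3833188 = 576; √576 = 24.
q = (1958 − 24)/2 = 967, p = (1958 + 24)/2 = 991.
Check: 967 · 991 = 958297.

967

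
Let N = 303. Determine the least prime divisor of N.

3

303 is odd.
Digit sum 6, divisible by 3.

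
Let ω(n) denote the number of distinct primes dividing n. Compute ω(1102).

3

1102 = 2 · 551
551 = 19 · 29
1102 = 2 · 19 · 29, which has 3 distinct prime factors.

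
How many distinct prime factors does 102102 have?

102102 = 2 · 51051
51051 = 3 · 17017
17017 = 7 · 2431
2431 = 11 · 221
221 = 13 · 17
102102 = 2 · 3 · 7 · 11 · 13 · 17, which has 6 distinct prime factors.

6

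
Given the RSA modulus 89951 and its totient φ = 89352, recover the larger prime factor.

φ(n) = (p−1)(q−1) = n − (p+q) + 1, so p + q = 89951 − 89352 + 1 = 600.
p and q are the roots of t² − 600t + 89951 = 0.
Discriminant: 600² − 4·89951 = 360000 − 359804 = 196; √196 = 14.
q = (600 − 14)/2 = 293, p = (600 + 14)/2 = 307.
Check: 293 · 307 = 89951.

307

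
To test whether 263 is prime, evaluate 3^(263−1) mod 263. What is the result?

1

3^1 ≡ 3 (mod 263)
3^2 ≡ 3^2 = 9 ≡ 9 (mod 263)
3^4 ≡ 9^2 = 81 ≡ 81 (mod 263)
3^8 ≡ 81^2 = 6561 ≡ 249 (mod 263)
3^16 ≡ 249^2 = 62001 ≡ 196 (mod 263)
3^32 ≡ 196^2 = 38416 ≡ 18 (mod 263)
3^64 ≡ 18^2 = 324 ≡ 61 (mod 263)
3^128 ≡ 61^2 = 3721 ≡ 39 (mod 263)
3^256 ≡ 39^2 = 1521 ≡ 206 (mod 263)
262 = 256 + 4 + 2 in binary powers of 2.
So 3^262 ≡ 206 · 81 · 9 ≡ 1 (mod 263).
Since the result is 1, base 3 gives no evidence that 263 is composite.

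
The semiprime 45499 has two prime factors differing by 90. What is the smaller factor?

Since p = q + 90, we have 45499 = q(q + 90), so q² + 90q − 45499 = 0.
Discriminant: 90² + 4·45499 = 8100 + 181996 = 190096; √190096 = 436.
q = (−90 + 436)/2 = 173, and p = q + 90 = 263.
Check: 173 · 263 = 45499.

173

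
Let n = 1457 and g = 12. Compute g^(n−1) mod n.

794

12^1 ≡ 12 (mod 1457)
12^2 ≡ 12^2 = 144 ≡ 144 (mod 1457)
12^4 ≡ 144^2 = 20736 ≡ 338 (mod 1457)
12^8 ≡ 338^2 = 114244 ≡ 598 (mod 1457)
12^16 ≡ 598^2 = 357604 ≡ 639 (mod 1457)
12^32 ≡ 639^2 = 408321 ≡ 361 (mod 1457)
12^64 ≡ 361^2 = 130321 ≡ 648 (mod 1457)
12^128 ≡ 648^2 = 419904 ≡ 288 (mod 1457)
12^256 ≡ 288^2 = 82944 ≡ 1352 (mod 1457)
12^512 ≡ 1352^2 = 1827904 ≡ 826 (mod 1457)
12^1024 ≡ 826^2 = 682276 ≡ 400 (mod 1457)
1456 = 1024 + 256 + 128 + 32 + 16 in binary powers of 2.
So 12^1456 ≡ 400 · 1352 · 288 · 361 · 639 ≡ 794 (mod 1457).
Since 794 ≠ 1, base 12 is a Fermat witness: 1457 is composite.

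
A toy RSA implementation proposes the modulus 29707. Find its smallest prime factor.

29707 is odd.
Digit sum 25, not divisible by 3.
Ends in 7: not divisible by 5.
7: 29707 = 7·4243 + 6
11: 29707 = 11·2700 + 7
13: 29707 = 13·2285 + 2
17: 29707 = 17·1747 + 8
19: 29707 = 19·1563 + 10
23: 29707 = 23·1291 + 14
29: 29707 = 29·1024 + 11
31: 29707 = 31·958 + 9
37: 29707 = 37·802 + 33
41: 29707 = 41·724 + 23
43: 29707 = 43·690 + 37
47: 29707 = 47·632 + 3
53: 29707 = 53·560 + 27
59: 29707 = 59·503 + 30
61: 29707 = 61·487

61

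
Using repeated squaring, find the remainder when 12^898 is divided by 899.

12^1 ≡ 12 (mod 899)
12^2 ≡ 12^2 = 144 ≡ 144 (mod 899)
12^4 ≡ 144^2 = 20736 ≡ 59 (mod 899)
12^8 ≡ 59^2 = 3481 ≡ 784 (mod 899)
12^16 ≡ 784^2 = 614656 ≡ 639 (mod 899)
12^32 ≡ 639^2 = 408321 ≡ 175 (mod 899)
12^64 ≡ 175^2 = 30625 ≡ 59 (mod 899)
12^128 ≡ 59^2 = 3481 ≡ 784 (mod 899)
12^256 ≡ 784^2 = 614656 ≡ 639 (mod 899)
12^512 ≡ 639^2 = 408321 ≡ 175 (mod 899)
898 = 512 + 256 + 128 + 2 in binary powers of 2.
So 12^898 ≡ 175 · 639 · 784 · 144 ≡ 231 (mod 899).
Since 231 ≠ 1, base 12 is a Fermat witness: 899 is composite.

231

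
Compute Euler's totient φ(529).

Factor: 529 = 23^2.
φ(529) = 23^1·(23−1) = 506.

506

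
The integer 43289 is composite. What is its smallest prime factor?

43289 is odd.
Digit sum 26, not divisible by 3.
Ends in 9: not divisible by 5.
7: 43289 = 7·6184 + 1
11: 43289 = 11·3935 + 4
13: 43289 = 13·3329 + 12
17: 43289 = 17·2546 + 7
19: 43289 = 19·2278 + 7
23: 43289 = 23·1882 + 3
29: 43289 = 29·1492 + 21
31: 43289 = 31·1396 + 13
37: 43289 = 37·1169 + 36
41: 43289 = 41·1055 + 34
43: 43289 = 43·1006 + 31
47: 43289 = 47·921 + 2
53: 43289 = 53·816 + 41
59: 43289 = 59·733 + 42
61: 43289 = 61·709 + 40
67: 43289 = 67·646 + 7
71: 43289 = 71·609 + 50
73: 43289 = 73·593

73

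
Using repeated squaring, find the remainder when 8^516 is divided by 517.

410

8^1 ≡ 8 (mod 517)
8^2 ≡ 8^2 = 64 ≡ 64 (mod 517)
8^4 ≡ 64^2 = 4096 ≡ 477 (mod 517)
8^8 ≡ 477^2 = 227529 ≡ 49 (mod 517)
8^16 ≡ 49^2 = 2401 ≡ 333 (mod 517)
8^32 ≡ 333^2 = 110889 ≡ 251 (mod 517)
8^64 ≡ 251^2 = 63001 ≡ 444 (mod 517)
8^128 ≡ 444^2 = 197136 ≡ 159 (mod 517)
8^256 ≡ 159^2 = 25281 ≡ 465 (mod 517)
8^512 ≡ 465^2 = 216225 ≡ 119 (mod 517)
516 = 512 + 4 in binary powers of 2.
So 8^516 ≡ 119 · 477 ≡ 410 (mod 517).
Since 410 ≠ 1, base 8 is a Fermat witness: 517 is composite.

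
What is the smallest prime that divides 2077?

2077 is odd.
Digit sum 16, not divisible by 3.
Ends in 7: not divisible by 5.
7: 2077 = 7·296 + 5
11: 2077 = 11·188 + 9
13: 2077 = 13·159 + 10
17: 2077 = 17·122 + 3
19: 2077 = 19·109 + 6
23: 2077 = 23·90 + 7
29: 2077 = 29·71 + 18
31: 2077 = 31·67

31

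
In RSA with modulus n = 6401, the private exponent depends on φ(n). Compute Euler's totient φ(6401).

Factor: 6401 = 37 · 173.
φ(6401) = (37−1) · (173−1) = 36 · 172 = 6192.

6192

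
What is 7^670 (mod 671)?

353

7^1 ≡ 7 (mod 671)
7^2 ≡ 7^2 = 49 ≡ 49 (mod 671)
7^4 ≡ 49^2 = 2401 ≡ 388 (mod 671)
7^8 ≡ 388^2 = 150544 ≡ 240 (mod 671)
7^16 ≡ 240^2 = 57600 ≡ 565 (mod 671)
7^32 ≡ 565^2 = 319225 ≡ 500 (mod 671)
7^64 ≡ 500^2 = 250000 ≡ 388 (mod 671)
7^128 ≡ 388^2 = 150544 ≡ 240 (mod 671)
7^256 ≡ 240^2 = 57600 ≡ 565 (mod 671)
7^512 ≡ 565^2 = 319225 ≡ 500 (mod 671)
670 = 512 + 128 + 16 + 8 + 4 + 2 in binary powers of 2.
So 7^670 ≡ 500 · 240 · 565 · 240 · 388 · 49 ≡ 353 (mod 671).
Since 353 ≠ 1, base 7 is a Fermat witness: 671 is composite.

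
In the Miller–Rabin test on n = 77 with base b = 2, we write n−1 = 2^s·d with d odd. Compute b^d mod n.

72

77 − 1 = 76 = 2^2 · 19, so d = 19.
2^1 ≡ 2 (mod 77)
2^2 ≡ 2^2 = 4 ≡ 4 (mod 77)
2^4 ≡ 4^2 = 16 ≡ 16 (mod 77)
2^8 ≡ 16^2 = 256 ≡ 25 (mod 77)
2^16 ≡ 25^2 = 625 ≡ 9 (mod 77)
19 = 16 + 2 + 1 in binary powers of 2.
So 2^19 ≡ 9 · 4 · 2 ≡ 72 (mod 77).
Squaring chain: 72 → 25; never reaches −1, so base 2 is a Miller–Rabin witness that 77 is composite.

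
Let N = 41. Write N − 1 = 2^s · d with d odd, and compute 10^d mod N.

41 − 1 = 40 = 2^3 · 5, so d = 5.
10^1 ≡ 10 (mod 41)
10^2 ≡ 10^2 = 100 ≡ 18 (mod 41)
10^4 ≡ 18^2 = 324 ≡ 37 (mod 41)
5 = 4 + 1 in binary powers of 2.
So 10^5 ≡ 37 · 10 ≡ 1 (mod 41).
Since 10^d ≡ 1 (mod 41), base 10 does not prove 41 composite.

1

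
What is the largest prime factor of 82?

82 = 2 · 41
41 is prime.
So 82 = 2 · 41; the largest prime factor is 41.

41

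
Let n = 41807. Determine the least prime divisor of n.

41807 is odd.
Digit sum 20, not divisible by 3.
Ends in 7: not divisible by 5.
7: 41807 = 7·5972 + 3
11: 41807 = 11·3800 + 7
13: 41807 = 13·3215 + 12
17: 41807 = 17·2459 + 4
19: 41807 = 19·2200 + 7
23: 41807 = 23·1817 + 16
29: 41807 = 29·1441 + 18
31: 41807 = 31·1348 + 19
37: 41807 = 37·1129 + 34
41: 41807 = 41·1019 + 28
43: 41807 = 43·972 + 11
47: 41807 = 47·889 + 24
53: 41807 = 53·788 + 43
59: 41807 = 59·708 + 35
61: 41807 = 61·685 + 22
67: 41807 = 67·623 + 66
71: 41807 = 71·588 + 59
73: 41807 = 73·572 + 51
79: 41807 = 79·529 + 16
83: 41807 = 83·503 + 58
89: 41807 = 89·469 + 66
97: 41807 = 97·431

97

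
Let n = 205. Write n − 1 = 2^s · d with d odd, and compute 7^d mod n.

63

205 − 1 = 204 = 2^2 · 51, so d = 51.
7^1 ≡ 7 (mod 205)
7^2 ≡ 7^2 = 49 ≡ 49 (mod 205)
7^4 ≡ 49^2 = 2401 ≡ 146 (mod 205)
7^8 ≡ 146^2 = 21316 ≡ 201 (mod 205)
7^16 ≡ 201^2 = 40401 ≡ 16 (mod 205)
7^32 ≡ 16^2 = 256 ≡ 51 (mod 205)
51 = 32 + 16 + 2 + 1 in binary powers of 2.
So 7^51 ≡ 51 · 16 · 49 · 7 ≡ 63 (mod 205).
Squaring chain: 63 → 74; never reaches −1, so base 7 is a Miller–Rabin witness that 205 is composite.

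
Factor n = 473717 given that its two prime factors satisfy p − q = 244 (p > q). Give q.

Since p = q + 244, we have 473717 = q(q + 244), so q² + 244q − 473717 = 0.
Discriminant: 244² + 4·473717 = 59536 + 1894868 = 1954404; √1954404 = 1398.
q = (−244 + 1398)/2 = 577, and p = q + 244 = 821.
Check: 577 · 821 = 473717.

577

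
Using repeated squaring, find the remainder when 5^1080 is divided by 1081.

968

5^1 ≡ 5 (mod 1081)
5^2 ≡ 5^2 = 25 ≡ 25 (mod 1081)
5^4 ≡ 25^2 = 625 ≡ 625 (mod 1081)
5^8 ≡ 625^2 = 390625 ≡ 384 (mod 1081)
5^16 ≡ 384^2 = 147456 ≡ 440 (mod 1081)
5^32 ≡ 440^2 = 193600 ≡ 101 (mod 1081)
5^64 ≡ 101^2 = 10201 ≡ 472 (mod 1081)
5^128 ≡ 472^2 = 222784 ≡ 98 (mod 1081)
5^256 ≡ 98^2 = 9604 ≡ 956 (mod 1081)
5^512 ≡ 956^2 = 913936 ≡ 491 (mod 1081)
5^1024 ≡ 491^2 = 241081 ≡ 18 (mod 1081)
1080 = 1024 + 32 + 16 + 8 in binary powers of 2.
So 5^1080 ≡ 18 · 101 · 440 · 384 ≡ 968 (mod 1081).
Since 968 ≠ 1, base 5 is a Fermat witness: 1081 is composite.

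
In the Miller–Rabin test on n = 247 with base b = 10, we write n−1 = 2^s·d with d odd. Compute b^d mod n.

103

247 − 1 = 246 = 2^1 · 123, so d = 123.
10^1 ≡ 10 (mod 247)
10^2 ≡ 10^2 = 100 ≡ 100 (mod 247)
10^4 ≡ 100^2 = 10000 ≡ 120 (mod 247)
10^8 ≡ 120^2 = 14400 ≡ 74 (mod 247)
10^16 ≡ 74^2 = 5476 ≡ 42 (mod 247)
10^32 ≡ 42^2 = 1764 ≡ 35 (mod 247)
10^64 ≡ 35^2 = 1225 ≡ 237 (mod 247)
123 = 64 + 32 + 16 + 8 + 2 + 1 in binary powers of 2.
So 10^123 ≡ 237 · 35 · 42 · 74 · 100 · 10 ≡ 103 (mod 247).
Squaring chain: 103; never reaches −1, so base 10 is a Miller–Rabin witness that 247 is composite.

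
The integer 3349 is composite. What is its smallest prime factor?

17

3349 is odd.
Digit sum 19, not divisible by 3.
Ends in 9: not divisible by 5.
7: 3349 = 7·478 + 3
11: 3349 = 11·304 + 5
13: 3349 = 13·257 + 8
17: 3349 = 17·197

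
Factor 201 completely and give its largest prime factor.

67

201 = 3 · 67
67 is prime.
So 201 = 3 · 67; the largest prime factor is 67.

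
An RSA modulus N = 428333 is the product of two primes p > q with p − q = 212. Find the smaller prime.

557

Since p = q + 212, we have 428333 = q(q + 212), so q² + 212q − 428333 = 0.
Discriminant: 212² + 4·428333 = 44944 + 1713332 = 1758276; √1758276 = 1326.
q = (−212 + 1326)/2 = 557, and p = q + 212 = 769.
Check: 557 · 769 = 428333.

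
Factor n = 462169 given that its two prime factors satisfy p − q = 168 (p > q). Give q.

Since p = q + 168, we have 462169 = q(q + 168), so q² + 168q − 462169 = 0.
Discriminant: 168² + 4·462169 = 28224 + 1848676 = 1876900; √1876900 = 1370.
q = (−168 + 1370)/2 = 601, and p = q + 168 = 769.
Check: 601 · 769 = 462169.

601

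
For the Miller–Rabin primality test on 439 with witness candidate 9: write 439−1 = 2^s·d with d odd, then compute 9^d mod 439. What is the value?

439 − 1 = 438 = 2^1 · 219, so d = 219.
9^1 ≡ 9 (mod 439)
9^2 ≡ 9^2 = 81 ≡ 81 (mod 439)
9^4 ≡ 81^2 = 6561 ≡ 415 (mod 439)
9^8 ≡ 415^2 = 172225 ≡ 137 (mod 439)
9^16 ≡ 137^2 = 18769 ≡ 331 (mod 439)
9^32 ≡ 331^2 = 109561 ≡ 250 (mod 439)
9^64 ≡ 250^2 = 62500 ≡ 162 (mod 439)
9^128 ≡ 162^2 = 26244 ≡ 343 (mod 439)
219 = 128 + 64 + 16 + 8 + 2 + 1 in binary powers of 2.
So 9^219 ≡ 343 · 162 · 331 · 137 · 81 · 9 ≡ 1 (mod 439).
Since 9^d ≡ 1 (mod 439), base 9 does not prove 439 composite.

1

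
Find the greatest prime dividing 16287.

16287 = 3 · 5429
5429 = 61 · 89
89 is prime.
So 16287 = 3 · 61 · 89; the largest prime factor is 89.

89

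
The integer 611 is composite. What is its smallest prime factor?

611 is odd.
Digit sum 8, not divisible by 3.
Ends in 1: not divisible by 5.
7: 611 = 7·87 + 2
11: 611 = 11·55 + 6
13: 611 = 13·47

13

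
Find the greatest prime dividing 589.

31

589 = 19 · 31
31 is prime.
So 589 = 19 · 31; the largest prime factor is 31.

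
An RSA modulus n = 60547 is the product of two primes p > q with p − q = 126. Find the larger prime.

Since p = q + 126, we have 60547 = q(q + 126), so q² + 126q − 60547 = 0.
Discriminant: 126² + 4·60547 = 15876 + 242188 = 258064; √258064 = 508.
q = (−126 + 508)/2 = 191, and p = q + 126 = 317.
Check: 191 · 317 = 60547.

317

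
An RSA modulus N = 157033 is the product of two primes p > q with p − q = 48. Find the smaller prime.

373

Since p = q + 48, we have 157033 = q(q + 48), so q² + 48q − 157033 = 0.
Discriminant: 48² + 4·157033 = 2304 + 628132 = 630436; √630436 = 794.
q = (−48 + 794)/2 = 373, and p = q + 48 = 421.
Check: 373 · 421 = 157033.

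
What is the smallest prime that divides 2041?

13

2041 is odd.
Digit sum 7, not divisible by 3.
Ends in 1: not divisible by 5.
7: 2041 = 7·291 + 4
11: 2041 = 11·185 + 6
13: 2041 = 13·157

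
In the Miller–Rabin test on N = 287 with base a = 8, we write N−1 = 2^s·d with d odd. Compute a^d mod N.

287 − 1 = 286 = 2^1 · 143, so d = 143.
8^1 ≡ 8 (mod 287)
8^2 ≡ 8^2 = 64 ≡ 64 (mod 287)
8^4 ≡ 64^2 = 4096 ≡ 78 (mod 287)
8^8 ≡ 78^2 = 6084 ≡ 57 (mod 287)
8^16 ≡ 57^2 = 3249 ≡ 92 (mod 287)
8^32 ≡ 92^2 = 8464 ≡ 141 (mod 287)
8^64 ≡ 141^2 = 19881 ≡ 78 (mod 287)
8^128 ≡ 78^2 = 6084 ≡ 57 (mod 287)
143 = 128 + 8 + 4 + 2 + 1 in binary powers of 2.
So 8^143 ≡ 57 · 57 · 78 · 64 · 8 ≡ 225 (mod 287).
Squaring chain: 225; never reaches −1, so base 8 is a Miller–Rabin witness that 287 is composite.

225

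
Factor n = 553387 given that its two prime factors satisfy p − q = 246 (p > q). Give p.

Since p = q + 246, we have 553387 = q(q + 246), so q² + 246q − 553387 = 0.
Discriminant: 246² + 4·553387 = 60516 + 2213548 = 2274064; √2274064 = 1508.
q = (−246 + 1508)/2 = 631, and p = q + 246 = 877.
Check: 631 · 877 = 553387.

877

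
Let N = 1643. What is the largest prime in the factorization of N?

53

1643 = 31 · 53
53 is prime.
So 1643 = 31 · 53; the largest prime factor is 53.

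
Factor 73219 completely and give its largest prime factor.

73

73219 = 17 · 4307
4307 = 59 · 73
73 is prime.
So 73219 = 17 · 59 · 73; the largest prime factor is 73.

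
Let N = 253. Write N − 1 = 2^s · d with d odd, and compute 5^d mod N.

191

253 − 1 = 252 = 2^2 · 63, so d = 63.
5^1 ≡ 5 (mod 253)
5^2 ≡ 5^2 = 25 ≡ 25 (mod 253)
5^4 ≡ 25^2 = 625 ≡ 119 (mod 253)
5^8 ≡ 119^2 = 14161 ≡ 246 (mod 253)
5^16 ≡ 246^2 = 60516 ≡ 49 (mod 253)
5^32 ≡ 49^2 = 2401 ≡ 124 (mod 253)
63 = 32 + 16 + 8 + 4 + 2 + 1 in binary powers of 2.
So 5^63 ≡ 124 · 49 · 246 · 119 · 25 · 5 ≡ 191 (mod 253).
Squaring chain: 191 → 49; never reaches −1, so base 5 is a Miller–Rabin witness that 253 is composite.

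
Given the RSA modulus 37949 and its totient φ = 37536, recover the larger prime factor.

277

φ(n) = (p−1)(q−1) = n − (p+q) + 1, so p + q = 37949 − 37536 + 1 = 414.
p and q are the roots of t² − 414t + 37949 = 0.
Discriminant: 414² − 4·37949 = 171396 − 151796 = 19600; √19600 = 140.
q = (414 − 140)/2 = 137, p = (414 + 140)/2 = 277.
Check: 137 · 277 = 37949.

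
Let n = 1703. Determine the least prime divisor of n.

13

1703 is odd.
Digit sum 11, not divisible by 3.
Ends in 3: not divisible by 5.
7: 1703 = 7·243 + 2
11: 1703 = 11·154 + 9
13: 1703 = 13·131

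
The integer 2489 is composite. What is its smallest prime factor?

2489 is odd.
Digit sum 23, not divisible by 3.
Ends in 9: not divisible by 5.
7: 2489 = 7·355 + 4
11: 2489 = 11·226 + 3
13: 2489 = 13·191 + 6
17: 2489 = 17·146 + 7
19: 2489 = 19·131

19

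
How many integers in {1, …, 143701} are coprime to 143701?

132288

Factor: 143701 = 17 · 79 · 107.
φ(143701) = (17−1) · (79−1) · (107−1) = 16 · 78 · 106 = 132288.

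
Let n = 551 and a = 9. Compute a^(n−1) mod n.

9^1 ≡ 9 (mod 551)
9^2 ≡ 9^2 = 81 ≡ 81 (mod 551)
9^4 ≡ 81^2 = 6561 ≡ 500 (mod 551)
9^8 ≡ 500^2 = 250000 ≡ 397 (mod 551)
9^16 ≡ 397^2 = 157609 ≡ 23 (mod 551)
9^32 ≡ 23^2 = 529 ≡ 529 (mod 551)
9^64 ≡ 529^2 = 279841 ≡ 484 (mod 551)
9^128 ≡ 484^2 = 234256 ≡ 81 (mod 551)
9^256 ≡ 81^2 = 6561 ≡ 500 (mod 551)
9^512 ≡ 500^2 = 250000 ≡ 397 (mod 551)
550 = 512 + 32 + 4 + 2 in binary powers of 2.
So 9^550 ≡ 397 · 529 · 500 · 81 ≡ 123 (mod 551).
Since 123 ≠ 1, base 9 is a Fermat witness: 551 is composite.

123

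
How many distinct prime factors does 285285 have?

6

285285 = 3 · 95095
95095 = 5 · 19019
19019 = 7 · 2717
2717 = 11 · 247
247 = 13 · 19
285285 = 3 · 5 · 7 · 11 · 13 · 19, which has 6 distinct prime factors.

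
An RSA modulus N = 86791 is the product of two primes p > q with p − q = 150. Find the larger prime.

379

Since p = q + 150, we have 86791 = q(q + 150), so q² + 150q − 86791 = 0.
Discriminant: 150² + 4·86791 = 22500 + 347164 = 369664; √369664 = 608.
q = (−150 + 608)/2 = 229, and p = q + 150 = 379.
Check: 229 · 379 = 86791.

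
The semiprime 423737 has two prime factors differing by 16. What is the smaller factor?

Since p = q + 16, we have 423737 = q(q + 16), so q² + 16q − 423737 = 0.
Discriminant: 16² + 4·423737 = 256 + 1694948 = 1695204; √1695204 = 1302.
q = (−16 + 1302)/2 = 643, and p = q + 16 = 659.
Check: 643 · 659 = 423737.

643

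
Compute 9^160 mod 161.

72

9^1 ≡ 9 (mod 161)
9^2 ≡ 9^2 = 81 ≡ 81 (mod 161)
9^4 ≡ 81^2 = 6561 ≡ 121 (mod 161)
9^8 ≡ 121^2 = 14641 ≡ 151 (mod 161)
9^16 ≡ 151^2 = 22801 ≡ 100 (mod 161)
9^32 ≡ 100^2 = 10000 ≡ 18 (mod 161)
9^64 ≡ 18^2 = 324 ≡ 2 (mod 161)
9^128 ≡ 2^2 = 4 ≡ 4 (mod 161)
160 = 128 + 32 in binary powers of 2.
So 9^160 ≡ 4 · 18 ≡ 72 (mod 161).
Since 72 ≠ 1, base 9 is a Fermat witness: 161 is composite.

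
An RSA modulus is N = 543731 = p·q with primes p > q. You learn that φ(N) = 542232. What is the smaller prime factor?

φ(n) = (p−1)(q−1) = n − (p+q) + 1, so p + q = 543731 − 542232 + 1 = 1500.
p and q are the roots of t² − 1500t + 543731 = 0.
Discriminant: 1500² − 4·543731 = 2250000 − 2174924 = 75076; √75076 = 274.
q = (1500 − 274)/2 = 613, p = (1500 + 274)/2 = 887.
Check: 613 · 887 = 543731.

613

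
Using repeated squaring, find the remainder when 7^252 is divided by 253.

7^1 ≡ 7 (mod 253)
7^2 ≡ 7^2 = 49 ≡ 49 (mod 253)
7^4 ≡ 49^2 = 2401 ≡ 124 (mod 253)
7^8 ≡ 124^2 = 15376 ≡ 196 (mod 253)
7^16 ≡ 196^2 = 38416 ≡ 213 (mod 253)
7^32 ≡ 213^2 = 45369 ≡ 82 (mod 253)
7^64 ≡ 82^2 = 6724 ≡ 146 (mod 253)
7^128 ≡ 146^2 = 21316 ≡ 64 (mod 253)
252 = 128 + 64 + 32 + 16 + 8 + 4 in binary powers of 2.
So 7^252 ≡ 64 · 146 · 82 · 213 · 196 · 124 ≡ 82 (mod 253).
Since 82 ≠ 1, base 7 is a Fermat witness: 253 is composite.

82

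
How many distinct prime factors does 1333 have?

2

1333 = 31 · 43
1333 = 31 · 43, which has 2 distinct prime factors.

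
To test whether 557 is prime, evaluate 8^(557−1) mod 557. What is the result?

8^1 ≡ 8 (mod 557)
8^2 ≡ 8^2 = 64 ≡ 64 (mod 557)
8^4 ≡ 64^2 = 4096 ≡ 197 (mod 557)
8^8 ≡ 197^2 = 38809 ≡ 376 (mod 557)
8^16 ≡ 376^2 = 141376 ≡ 455 (mod 557)
8^32 ≡ 455^2 = 207025 ≡ 378 (mod 557)
8^64 ≡ 378^2 = 142884 ≡ 292 (mod 557)
8^128 ≡ 292^2 = 85264 ≡ 43 (mod 557)
8^256 ≡ 43^2 = 1849 ≡ 178 (mod 557)
8^512 ≡ 178^2 = 31684 ≡ 492 (mod 557)
556 = 512 + 32 + 8 + 4 in binary powers of 2.
So 8^556 ≡ 492 · 378 · 376 · 197 ≡ 1 (mod 557).
Since the result is 1, base 8 gives no evidence that 557 is composite.

1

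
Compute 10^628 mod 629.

565

10^1 ≡ 10 (mod 629)
10^2 ≡ 10^2 = 100 ≡ 100 (mod 629)
10^4 ≡ 100^2 = 10000 ≡ 565 (mod 629)
10^8 ≡ 565^2 = 319225 ≡ 322 (mod 629)
10^16 ≡ 322^2 = 103684 ≡ 528 (mod 629)
10^32 ≡ 528^2 = 278784 ≡ 137 (mod 629)
10^64 ≡ 137^2 = 18769 ≡ 528 (mod 629)
10^128 ≡ 528^2 = 278784 ≡ 137 (mod 629)
10^256 ≡ 137^2 = 18769 ≡ 528 (mod 629)
10^512 ≡ 528^2 = 278784 ≡ 137 (mod 629)
628 = 512 + 64 + 32 + 16 + 4 in binary powers of 2.
So 10^628 ≡ 137 · 528 · 137 · 528 · 565 ≡ 565 (mod 629).
Since 565 ≠ 1, base 10 is a Fermat witness: 629 is composite.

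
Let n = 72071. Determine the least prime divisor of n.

97

72071 is odd.
Digit sum 17, not divisible by 3.
Ends in 1: not divisible by 5.
7: 72071 = 7·10295 + 6
11: 72071 = 11·6551 + 10
13: 72071 = 13·5543 + 12
17: 72071 = 17·4239 + 8
19: 72071 = 19·3793 + 4
23: 72071 = 23·3133 + 12
29: 72071 = 29·2485 + 6
31: 72071 = 31·2324 + 27
37: 72071 = 37·1947 + 32
41: 72071 = 41·1757 + 34
43: 72071 = 43·1676 + 3
47: 72071 = 47·1533 + 20
53: 72071 = 53·1359 + 44
59: 72071 = 59·1221 + 32
61: 72071 = 61·1181 + 30
67: 72071 = 67·1075 + 46
71: 72071 = 71·1015 + 6
73: 72071 = 73·987 + 20
79: 72071 = 79·912 + 23
83: 72071 = 83·868 + 27
89: 72071 = 89·809 + 70
97: 72071 = 97·743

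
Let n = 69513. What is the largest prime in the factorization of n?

47

69513 = 3 · 23171
23171 = 17 · 1363
1363 = 29 · 47
47 is prime.
So 69513 = 3 · 17 · 29 · 47; the largest prime factor is 47.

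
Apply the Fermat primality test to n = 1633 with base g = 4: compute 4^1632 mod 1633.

4^1 ≡ 4 (mod 1633)
4^2 ≡ 4^2 = 16 ≡ 16 (mod 1633)
4^4 ≡ 16^2 = 256 ≡ 256 (mod 1633)
4^8 ≡ 256^2 = 65536 ≡ 216 (mod 1633)
4^16 ≡ 216^2 = 46656 ≡ 932 (mod 1633)
4^32 ≡ 932^2 = 868624 ≡ 1501 (mod 1633)
4^64 ≡ 1501^2 = 2253001 ≡ 1094 (mod 1633)
4^128 ≡ 1094^2 = 1196836 ≡ 1480 (mod 1633)
4^256 ≡ 1480^2 = 2190400 ≡ 547 (mod 1633)
4^512 ≡ 547^2 = 299209 ≡ 370 (mod 1633)
4^1024 ≡ 370^2 = 136900 ≡ 1361 (mod 1633)
1632 = 1024 + 512 + 64 + 32 in binary powers of 2.
So 4^1632 ≡ 1361 · 370 · 1094 · 1501 ≡ 1222 (mod 1633).
Since 1222 ≠ 1, base 4 is a Fermat witness: 1633 is composite.

1222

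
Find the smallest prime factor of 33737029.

79

33737029 is odd.
Digit sum 34, not divisible by 3.
Ends in 9: not divisible by 5.
7: 33737029 = 7·4819575 + 4
11: 33737029 = 11·3067002 + 7
13: 33737029 = 13·2595156 + 1
17: 33737029 = 17·1984531 + 2
19: 33737029 = 19·1775633 + 2
23: 33737029 = 23·1466827 + 8
29: 33737029 = 29·1163345 + 24
31: 33737029 = 31·1088291 + 8
37: 33737029 = 37·911811 + 22
41: 33737029 = 41·822854 + 15
43: 33737029 = 43·784582 + 3
47: 33737029 = 47·717809 + 6
53: 33737029 = 53·636547 + 38
59: 33737029 = 59·571814 + 3
61: 33737029 = 61·553066 + 3
67: 33737029 = 67·503537 + 50
71: 33737029 = 71·475169 + 30
73: 33737029 = 73·462151 + 6
79: 33737029 = 79·427051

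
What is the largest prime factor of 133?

133 = 7 · 19
19 is prime.
So 133 = 7 · 19; the largest prime factor is 19.

19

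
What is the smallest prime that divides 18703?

59

18703 is odd.
Digit sum 19, not divisible by 3.
Ends in 3: not divisible by 5.
7: 18703 = 7·2671 + 6
11: 18703 = 11·1700 + 3
13: 18703 = 13·1438 + 9
17: 18703 = 17·1100 + 3
19: 18703 = 19·984 + 7
23: 18703 = 23·813 + 4
29: 18703 = 29·644 + 27
31: 18703 = 31·603 + 10
37: 18703 = 37·505 + 18
41: 18703 = 41·456 + 7
43: 18703 = 43·434 + 41
47: 18703 = 47·397 + 44
53: 18703 = 53·352 + 47
59: 18703 = 59·317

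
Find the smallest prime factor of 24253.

79

24253 is odd.
Digit sum 16, not divisible by 3.
Ends in 3: not divisible by 5.
7: 24253 = 7·3464 + 5
11: 24253 = 11·2204 + 9
13: 24253 = 13·1865 + 8
17: 24253 = 17·1426 + 11
19: 24253 = 19·1276 + 9
23: 24253 = 23·1054 + 11
29: 24253 = 29·836 + 9
31: 24253 = 31·782 + 11
37: 24253 = 37·655 + 18
41: 24253 = 41·591 + 22
43: 24253 = 43·564 + 1
47: 24253 = 47·516 + 1
53: 24253 = 53·457 + 32
59: 24253 = 59·411 + 4
61: 24253 = 61·397 + 36
67: 24253 = 67·361 + 66
71: 24253 = 71·341 + 42
73: 24253 = 73·332 + 17
79: 24253 = 79·307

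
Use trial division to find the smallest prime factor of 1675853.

1675853 is odd.
Digit sum 35, not divisible by 3.
Ends in 3: not divisible by 5.
7: 1675853 = 7·239407 + 4
11: 1675853 = 11·152350 + 3
13: 1675853 = 13·128911 + 10
17: 1675853 = 17·98579 + 10
19: 1675853 = 19·88202 + 15
23: 1675853 = 23·72863 + 4
29: 1675853 = 29·57788 + 1
31: 1675853 = 31·54059 + 24
37: 1675853 = 37·45293 + 12
41: 1675853 = 41·40874 + 19
43: 1675853 = 43·38973 + 14
47: 1675853 = 47·35656 + 21
53: 1675853 = 53·31619 + 46
59: 1675853 = 59·28404 + 17
61: 1675853 = 61·27473

61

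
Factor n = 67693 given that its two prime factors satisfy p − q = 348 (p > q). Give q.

Since p = q + 348, we have 67693 = q(q + 348), so q² + 348q − 67693 = 0.
Discriminant: 348² + 4·67693 = 121104 + 270772 = 391876; √391876 = 626.
q = (−348 + 626)/2 = 139, and p = q + 348 = 487.
Check: 139 · 487 = 67693.

139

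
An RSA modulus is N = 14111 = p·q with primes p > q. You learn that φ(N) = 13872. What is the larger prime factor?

φ(n) = (p−1)(q−1) = n − (p+q) + 1, so p + q = 14111 − 13872 + 1 = 240.
p and q are the roots of t² − 240t + 14111 = 0.
Discriminant: 240² − 4·14111 = 57600 − 56444 = 1156; √1156 = 34.
q = (240 − 34)/2 = 103, p = (240 + 34)/2 = 137.
Check: 103 · 137 = 14111.

137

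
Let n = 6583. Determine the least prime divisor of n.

29

6583 is odd.
Digit sum 22, not divisible by 3.
Ends in 3: not divisible by 5.
7: 6583 = 7·940 + 3
11: 6583 = 11·598 + 5
13: 6583 = 13·506 + 5
17: 6583 = 17·387 + 4
19: 6583 = 19·346 + 9
23: 6583 = 23·286 + 5
29: 6583 = 29·227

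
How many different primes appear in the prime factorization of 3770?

4

3770 = 2 · 1885
1885 = 5 · 377
377 = 13 · 29
3770 = 2 · 5 · 13 · 29, which has 4 distinct prime factors.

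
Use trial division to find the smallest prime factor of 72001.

89

72001 is odd.
Digit sum 10, not divisible by 3.
Ends in 1: not divisible by 5.
7: 72001 = 7·10285 + 6
11: 72001 = 11·6545 + 6
13: 72001 = 13·5538 + 7
17: 72001 = 17·4235 + 6
19: 72001 = 19·3789 + 10
23: 72001 = 23·3130 + 11
29: 72001 = 29·2482 + 23
31: 72001 = 31·2322 + 19
37: 72001 = 37·1945 + 36
41: 72001 = 41·1756 + 5
43: 72001 = 43·1674 + 19
47: 72001 = 47·1531 + 44
53: 72001 = 53·1358 + 27
59: 72001 = 59·1220 + 21
61: 72001 = 61·1180 + 21
67: 72001 = 67·1074 + 43
71: 72001 = 71·1014 + 7
73: 72001 = 73·986 + 23
79: 72001 = 79·911 + 32
83: 72001 = 83·867 + 40
89: 72001 = 89·809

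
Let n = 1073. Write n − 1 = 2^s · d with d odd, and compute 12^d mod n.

1073 − 1 = 1072 = 2^4 · 67, so d = 67.
12^1 ≡ 12 (mod 1073)
12^2 ≡ 12^2 = 144 ≡ 144 (mod 1073)
12^4 ≡ 144^2 = 20736 ≡ 349 (mod 1073)
12^8 ≡ 349^2 = 121801 ≡ 552 (mod 1073)
12^16 ≡ 552^2 = 304704 ≡ 1045 (mod 1073)
12^32 ≡ 1045^2 = 1092025 ≡ 784 (mod 1073)
12^64 ≡ 784^2 = 614656 ≡ 900 (mod 1073)
67 = 64 + 2 + 1 in binary powers of 2.
So 12^67 ≡ 900 · 144 · 12 ≡ 423 (mod 1073).
Squaring chain: 423 → 811 → 1045 → 784; never reaches −1, so base 12 is a Miller–Rabin witness that 1073 is composite.

423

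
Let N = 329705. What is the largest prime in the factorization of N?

61

329705 = 5 · 65941
65941 = 23 · 2867
2867 = 47 · 61
61 is prime.
So 329705 = 5 · 23 · 47 · 61; the largest prime factor is 61.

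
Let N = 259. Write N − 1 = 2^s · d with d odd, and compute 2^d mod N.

259 − 1 = 258 = 2^1 · 129, so d = 129.
2^1 ≡ 2 (mod 259)
2^2 ≡ 2^2 = 4 ≡ 4 (mod 259)
2^4 ≡ 4^2 = 16 ≡ 16 (mod 259)
2^8 ≡ 16^2 = 256 ≡ 256 (mod 259)
2^16 ≡ 256^2 = 65536 ≡ 9 (mod 259)
2^32 ≡ 9^2 = 81 ≡ 81 (mod 259)
2^64 ≡ 81^2 = 6561 ≡ 86 (mod 259)
2^128 ≡ 86^2 = 7396 ≡ 144 (mod 259)
129 = 128 + 1 in binary powers of 2.
So 2^129 ≡ 144 · 2 ≡ 29 (mod 259).
Squaring chain: 29; never reaches −1, so base 2 is a Miller–Rabin witness that 259 is composite.

29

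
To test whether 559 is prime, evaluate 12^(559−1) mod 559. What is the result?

183

12^1 ≡ 12 (mod 559)
12^2 ≡ 12^2 = 144 ≡ 144 (mod 559)
12^4 ≡ 144^2 = 20736 ≡ 53 (mod 559)
12^8 ≡ 53^2 = 2809 ≡ 14 (mod 559)
12^16 ≡ 14^2 = 196 ≡ 196 (mod 559)
12^32 ≡ 196^2 = 38416 ≡ 404 (mod 559)
12^64 ≡ 404^2 = 163216 ≡ 547 (mod 559)
12^128 ≡ 547^2 = 299209 ≡ 144 (mod 559)
12^256 ≡ 144^2 = 20736 ≡ 53 (mod 559)
12^512 ≡ 53^2 = 2809 ≡ 14 (mod 559)
558 = 512 + 32 + 8 + 4 + 2 in binary powers of 2.
So 12^558 ≡ 14 · 404 · 14 · 53 · 144 ≡ 183 (mod 559).
Since 183 ≠ 1, base 12 is a Fermat witness: 559 is composite.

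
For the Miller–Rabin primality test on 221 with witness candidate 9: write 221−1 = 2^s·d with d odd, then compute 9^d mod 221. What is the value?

87

221 − 1 = 220 = 2^2 · 55, so d = 55.
9^1 ≡ 9 (mod 221)
9^2 ≡ 9^2 = 81 ≡ 81 (mod 221)
9^4 ≡ 81^2 = 6561 ≡ 152 (mod 221)
9^8 ≡ 152^2 = 23104 ≡ 120 (mod 221)
9^16 ≡ 120^2 = 14400 ≡ 35 (mod 221)
9^32 ≡ 35^2 = 1225 ≡ 120 (mod 221)
55 = 32 + 16 + 4 + 2 + 1 in binary powers of 2.
So 9^55 ≡ 120 · 35 · 152 · 81 · 9 ≡ 87 (mod 221).
Squaring chain: 87 → 55; never reaches −1, so base 9 is a Miller–Rabin witness that 221 is composite.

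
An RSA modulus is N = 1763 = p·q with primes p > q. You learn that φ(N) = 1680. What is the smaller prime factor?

φ(n) = (p−1)(q−1) = n − (p+q) + 1, so p + q = 1763 − 1680 + 1 = 84.
p and q are the roots of t² − 84t + 1763 = 0.
Discriminant: 84² − 4·1763 = 7056 − 7052 = 4; √4 = 2.
q = (84 − 2)/2 = 41, p = (84 + 2)/2 = 43.
Check: 41 · 43 = 1763.

41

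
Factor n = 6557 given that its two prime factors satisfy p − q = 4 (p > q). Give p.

Since p = q + 4, we have 6557 = q(q + 4), so q² + 4q − 6557 = 0.
Discriminant: 4² + 4·6557 = 16 + 26228 = 26244; √26244 = 162.
q = (−4 + 162)/2 = 79, and p = q + 4 = 83.
Check: 79 · 83 = 6557.

83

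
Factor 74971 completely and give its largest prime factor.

79

74971 = 13 · 5767
5767 = 73 · 79
79 is prime.
So 74971 = 13 · 73 · 79; the largest prime factor is 79.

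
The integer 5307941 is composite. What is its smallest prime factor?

5307941 is odd.
Digit sum 29, not divisible by 3.
Ends in 1: not divisible by 5.
7: 5307941 = 7·758277 + 2
11: 5307941 = 11·482540 + 1
13: 5307941 = 13·408303 + 2
17: 5307941 = 17·312231 + 14
19: 5307941 = 19·279365 + 6
23: 5307941 = 23·230780 + 1
29: 5307941 = 29·183032 + 13
31: 5307941 = 31·171223 + 28
37: 5307941 = 37·143457 + 32
41: 5307941 = 41·129461 + 40
43: 5307941 = 43·123440 + 21
47: 5307941 = 47·112934 + 43
53: 5307941 = 53·100149 + 44
59: 5307941 = 59·89965 + 6
61: 5307941 = 61·87015 + 26
67: 5307941 = 67·79223

67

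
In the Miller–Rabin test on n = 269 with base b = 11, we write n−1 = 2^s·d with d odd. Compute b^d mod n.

268

269 − 1 = 268 = 2^2 · 67, so d = 67.
11^1 ≡ 11 (mod 269)
11^2 ≡ 11^2 = 121 ≡ 121 (mod 269)
11^4 ≡ 121^2 = 14641 ≡ 115 (mod 269)
11^8 ≡ 115^2 = 13225 ≡ 44 (mod 269)
11^16 ≡ 44^2 = 1936 ≡ 53 (mod 269)
11^32 ≡ 53^2 = 2809 ≡ 119 (mod 269)
11^64 ≡ 119^2 = 14161 ≡ 173 (mod 269)
67 = 64 + 2 + 1 in binary powers of 2.
So 11^67 ≡ 173 · 121 · 11 ≡ 268 (mod 269).
Since 11^d ≡ 268 (mod 269), base 11 does not prove 269 composite.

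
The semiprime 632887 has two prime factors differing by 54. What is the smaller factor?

Since p = q + 54, we have 632887 = q(q + 54), so q² + 54q − 632887 = 0.
Discriminant: 54² + 4·632887 = 2916 + 2531548 = 2534464; √2534464 = 1592.
q = (−54 + 1592)/2 = 769, and p = q + 54 = 823.
Check: 769 · 823 = 632887.

769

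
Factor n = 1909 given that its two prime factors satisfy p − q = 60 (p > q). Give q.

Since p = q + 60, we have 1909 = q(q + 60), so q² + 60q − 1909 = 0.
Discriminant: 60² + 4·1909 = 3600 + 7636 = 11236; √11236 = 106.
q = (−60 + 106)/2 = 23, and p = q + 60 = 83.
Check: 23 · 83 = 1909.

23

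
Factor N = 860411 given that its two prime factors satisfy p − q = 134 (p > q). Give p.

Since p = q + 134, we have 860411 = q(q + 134), so q² + 134q − 860411 = 0.
Discriminant: 134² + 4·860411 = 17956 + 3441644 = 3459600; √3459600 = 1860.
q = (−134 + 1860)/2 = 863, and p = q + 134 = 997.
Check: 863 · 997 = 860411.

997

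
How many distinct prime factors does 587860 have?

6

587860 = 2^2 · 146965
146965 = 5 · 29393
29393 = 7 · 4199
4199 = 13 · 323
323 = 17 · 19
587860 = 2^2 · 5 · 7 · 13 · 17 · 19, which has 6 distinct prime factors.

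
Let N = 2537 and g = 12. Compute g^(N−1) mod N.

196

12^1 ≡ 12 (mod 2537)
12^2 ≡ 12^2 = 144 ≡ 144 (mod 2537)
12^4 ≡ 144^2 = 20736 ≡ 440 (mod 2537)
12^8 ≡ 440^2 = 193600 ≡ 788 (mod 2537)
12^16 ≡ 788^2 = 620944 ≡ 1916 (mod 2537)
12^32 ≡ 1916^2 = 3671056 ≡ 17 (mod 2537)
12^64 ≡ 17^2 = 289 ≡ 289 (mod 2537)
12^128 ≡ 289^2 = 83521 ≡ 2337 (mod 2537)
12^256 ≡ 2337^2 = 5461569 ≡ 1945 (mod 2537)
12^512 ≡ 1945^2 = 3783025 ≡ 358 (mod 2537)
12^1024 ≡ 358^2 = 128164 ≡ 1314 (mod 2537)
12^2048 ≡ 1314^2 = 1726596 ≡ 1436 (mod 2537)
2536 = 2048 + 256 + 128 + 64 + 32 + 8 in binary powers of 2.
So 12^2536 ≡ 1436 · 1945 · 2337 · 289 · 17 · 788 ≡ 196 (mod 2537).
Since 196 ≠ 1, base 12 is a Fermat witness: 2537 is composite.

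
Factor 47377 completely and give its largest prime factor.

73

47377 = 11 · 4307
4307 = 59 · 73
73 is prime.
So 47377 = 11 · 59 · 73; the largest prime factor is 73.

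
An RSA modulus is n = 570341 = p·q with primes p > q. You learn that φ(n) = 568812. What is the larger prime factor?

φ(n) = (p−1)(q−1) = n − (p+q) + 1, so p + q = 570341 − 568812 + 1 = 1530.
p and q are the roots of t² − 1530t + 570341 = 0.
Discriminant: 1530² − 4·570341 = 2340900 − 2281364 = 59536; √59536 = 244.
q = (1530 − 244)/2 = 643, p = (1530 + 244)/2 = 887.
Check: 643 · 887 = 570341.

887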